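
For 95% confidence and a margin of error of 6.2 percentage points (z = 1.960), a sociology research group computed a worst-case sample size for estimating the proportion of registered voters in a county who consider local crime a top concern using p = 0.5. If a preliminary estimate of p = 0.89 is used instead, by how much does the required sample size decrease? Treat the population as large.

Conservative (p = 0.5): n = 1.960² × 0.25 / 0.062² ≈ 249.84 → 250.
Using p = 0.89: p(1−p) = 0.0979, so n = 1.960² × 0.0979 / 0.062² ≈ 97.84 → 98.
Reduction: 250 − 98 = 152.

152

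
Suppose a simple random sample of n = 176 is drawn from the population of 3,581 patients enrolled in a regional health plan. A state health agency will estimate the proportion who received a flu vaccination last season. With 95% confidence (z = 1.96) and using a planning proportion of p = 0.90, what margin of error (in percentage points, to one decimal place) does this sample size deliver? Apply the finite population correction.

4.3

Finite-population factor: (N−n)/(N−1) = (3581−176)/(3581−1) = 0.9511.
SE(p̂) = √[p(1−p)/n · (N−n)/(N−1)] = √[0.0900/176 × 0.9511] = 0.02205.
E = z × SE = 1.96 × 0.02205 = 0.04323 ≈ 4.3 percentage points.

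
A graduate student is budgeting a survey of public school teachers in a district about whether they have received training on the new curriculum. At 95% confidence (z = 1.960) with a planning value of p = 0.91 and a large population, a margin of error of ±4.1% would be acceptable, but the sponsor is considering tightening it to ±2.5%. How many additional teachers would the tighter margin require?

At ±4.1%: n = 1.960² × 0.0819 / 0.041² ≈ 187.17 → 188.
At ±2.5%: n = 1.960² × 0.0819 / 0.025² ≈ 503.40 → 504.
Additional respondents: 504 − 188 = 316.

316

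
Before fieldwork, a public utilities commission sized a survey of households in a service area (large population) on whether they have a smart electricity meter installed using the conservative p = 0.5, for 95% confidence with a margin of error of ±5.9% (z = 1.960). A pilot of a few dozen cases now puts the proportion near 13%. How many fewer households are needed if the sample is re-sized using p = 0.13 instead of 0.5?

Conservative (p = 0.5): n = 1.960² × 0.25 / 0.059² ≈ 275.90 → 276.
Using p = 0.13: p(1−p) = 0.1131, so n = 1.960² × 0.1131 / 0.059² ≈ 124.82 → 125.
Reduction: 276 − 125 = 151.

151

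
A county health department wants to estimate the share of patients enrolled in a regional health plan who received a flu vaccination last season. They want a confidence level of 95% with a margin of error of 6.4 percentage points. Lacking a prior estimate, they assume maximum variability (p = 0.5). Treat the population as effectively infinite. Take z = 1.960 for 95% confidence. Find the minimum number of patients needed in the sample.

235

With p = 0.5, p(1−p) = 0.25.
n = z²·p(1−p)/E² = 1.960² × 0.2500 / 0.064² = 3.8416 × 0.2500 / 0.004096 ≈ 234.47.
Rounding up gives n = 235.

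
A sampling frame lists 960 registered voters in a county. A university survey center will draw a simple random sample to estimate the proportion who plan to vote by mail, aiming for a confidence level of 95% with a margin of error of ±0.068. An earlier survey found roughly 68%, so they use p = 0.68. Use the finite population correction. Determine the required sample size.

153

For 95% confidence, z = 1.960.
Unadjusted: n₀ = 1.960² × 0.68 × 0.32 / 0.068² ≈ 180.78, so n₀ = 181.
Finite population correction with N = 960: n = n₀ / (1 + (n₀−1)/N) = 181 / (1 + 180/960) = 181 / 1.1875 ≈ 152.42.
Rounding up, n = 153.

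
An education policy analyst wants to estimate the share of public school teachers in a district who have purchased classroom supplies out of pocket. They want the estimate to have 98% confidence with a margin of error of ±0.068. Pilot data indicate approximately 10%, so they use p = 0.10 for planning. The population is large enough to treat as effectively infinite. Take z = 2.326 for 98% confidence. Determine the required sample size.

With p = 0.10, p(1−p) = 0.0900.
n = z²·p(1−p)/E² = 2.326² × 0.0900 / 0.068² = 5.4103 × 0.0900 / 0.004624 ≈ 105.30.
Rounding up gives n = 106.

106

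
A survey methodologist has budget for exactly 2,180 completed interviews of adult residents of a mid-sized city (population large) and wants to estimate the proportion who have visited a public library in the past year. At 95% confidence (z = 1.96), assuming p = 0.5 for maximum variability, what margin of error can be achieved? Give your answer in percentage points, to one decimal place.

2.1

SE(p̂) = √[p(1−p)/n] = √[0.2500/2180] = 0.01071.
E = z × SE = 1.96 × 0.01071 = 0.02099, or 2.1 percentage points.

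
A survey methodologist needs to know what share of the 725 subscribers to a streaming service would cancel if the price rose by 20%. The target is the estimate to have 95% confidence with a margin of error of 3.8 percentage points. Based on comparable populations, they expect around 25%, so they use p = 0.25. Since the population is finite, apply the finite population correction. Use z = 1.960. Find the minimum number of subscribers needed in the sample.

296

Unadjusted: n₀ = 1.960² × 0.25 × 0.75 / 0.038² ≈ 498.82, so n₀ = 499.
Finite population correction with N = 725: n = n₀ / (1 + (n₀−1)/N) = 499 / (1 + 498/725) = 499 / 1.6869 ≈ 295.81.
Rounding up, n = 296.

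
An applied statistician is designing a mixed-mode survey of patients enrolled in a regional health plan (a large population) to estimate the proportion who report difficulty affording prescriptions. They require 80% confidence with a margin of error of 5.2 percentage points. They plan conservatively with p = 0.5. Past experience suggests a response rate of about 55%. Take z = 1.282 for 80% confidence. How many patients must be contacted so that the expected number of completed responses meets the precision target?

Completed interviews needed: n₀ = 1.282² × 0.2500 / 0.052² ≈ 151.95 → 152.
At a 55% response rate, contacts needed = 152 / 0.55 ≈ 276.36 → 277.

277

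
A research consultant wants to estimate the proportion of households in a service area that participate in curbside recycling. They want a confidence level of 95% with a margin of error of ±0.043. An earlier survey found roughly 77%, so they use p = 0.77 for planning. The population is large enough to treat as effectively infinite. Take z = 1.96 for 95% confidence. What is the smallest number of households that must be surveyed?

368

With p = 0.77, p(1−p) = 0.1771.
n = z²·p(1−p)/E² = 1.96² × 0.1771 / 0.043² = 3.8416 × 0.1771 / 0.001849 ≈ 367.95.
Rounding up gives n = 368.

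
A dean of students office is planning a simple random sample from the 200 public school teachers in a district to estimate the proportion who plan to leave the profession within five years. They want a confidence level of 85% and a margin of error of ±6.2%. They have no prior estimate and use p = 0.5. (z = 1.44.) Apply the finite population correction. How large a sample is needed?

81

Unadjusted: n₀ = 1.44² × 0.50 × 0.50 / 0.062² ≈ 134.86, so n₀ = 135.
Finite population correction with N = 200: n = n₀ / (1 + (n₀−1)/N) = 135 / (1 + 134/200) = 135 / 1.6700 ≈ 80.84.
Rounding up, n = 81.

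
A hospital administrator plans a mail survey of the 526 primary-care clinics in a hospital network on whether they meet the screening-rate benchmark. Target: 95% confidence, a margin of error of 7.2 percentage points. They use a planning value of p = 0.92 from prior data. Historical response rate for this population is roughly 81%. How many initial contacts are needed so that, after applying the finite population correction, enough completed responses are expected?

For 95% confidence, z = 1.960.
Completed interviews needed (unadjusted): n₀ = 1.960² × 0.0736 / 0.072² ≈ 54.54 → 55.
FPC for N = 526: n = 55 / (1 + 54/526) = 55 / 1.1027 ≈ 49.88 → 50.
At an 81% response rate, contacts needed = 50 / 0.81 ≈ 61.73 → 62.

62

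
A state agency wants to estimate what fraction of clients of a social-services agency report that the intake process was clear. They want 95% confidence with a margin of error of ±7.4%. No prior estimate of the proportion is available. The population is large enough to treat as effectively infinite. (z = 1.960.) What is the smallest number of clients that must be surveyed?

176

With no prior estimate, use p = 0.5, giving p(1−p) = 0.25.
n = z²·p(1−p)/E² = 1.960² × 0.2500 / 0.074² = 3.8416 × 0.2500 / 0.005476 ≈ 175.38.
Rounding up gives n = 176.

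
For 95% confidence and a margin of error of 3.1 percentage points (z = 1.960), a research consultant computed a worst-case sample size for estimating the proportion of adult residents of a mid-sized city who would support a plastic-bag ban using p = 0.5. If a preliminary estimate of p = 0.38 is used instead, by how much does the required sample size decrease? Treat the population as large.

Conservative (p = 0.5): n = 1.960² × 0.25 / 0.031² ≈ 999.38 → 1000.
Using p = 0.38: p(1−p) = 0.2356, so n = 1.960² × 0.2356 / 0.031² ≈ 941.81 → 942.
Reduction: 1000 − 942 = 58.

58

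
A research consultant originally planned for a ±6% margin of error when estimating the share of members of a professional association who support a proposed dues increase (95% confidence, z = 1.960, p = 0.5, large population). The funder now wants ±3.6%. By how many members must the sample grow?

475

At ±6%: n = 1.960² × 0.2500 / 0.060² ≈ 266.78 → 267.
At ±3.6%: n = 1.960² × 0.2500 / 0.036² ≈ 741.05 → 742.
Additional respondents: 742 − 267 = 475.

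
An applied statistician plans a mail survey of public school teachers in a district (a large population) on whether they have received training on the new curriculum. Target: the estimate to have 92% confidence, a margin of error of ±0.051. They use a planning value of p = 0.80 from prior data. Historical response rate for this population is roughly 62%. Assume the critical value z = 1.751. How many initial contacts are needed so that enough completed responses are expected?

305

Completed interviews needed: n₀ = 1.751² × 0.1600 / 0.051² ≈ 188.60 → 189.
At a 62% response rate, contacts needed = 189 / 0.62 ≈ 304.84 → 305.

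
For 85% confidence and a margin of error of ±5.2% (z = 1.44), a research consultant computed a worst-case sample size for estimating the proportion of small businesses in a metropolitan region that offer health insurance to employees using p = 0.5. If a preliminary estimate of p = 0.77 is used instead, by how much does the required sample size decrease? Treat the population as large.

56

Conservative (p = 0.5): n = 1.44² × 0.25 / 0.052² ≈ 191.72 → 192.
Using p = 0.77: p(1−p) = 0.1771, so n = 1.44² × 0.1771 / 0.052² ≈ 135.81 → 136.
Reduction: 192 − 136 = 56.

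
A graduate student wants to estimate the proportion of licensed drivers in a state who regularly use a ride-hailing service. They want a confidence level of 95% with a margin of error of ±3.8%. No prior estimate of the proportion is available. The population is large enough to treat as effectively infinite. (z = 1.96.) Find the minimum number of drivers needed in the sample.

With no prior estimate, use p = 0.5, giving p(1−p) = 0.25.
n = z²·p(1−p)/E² = 1.96² × 0.2500 / 0.038² = 3.8416 × 0.2500 / 0.001444 ≈ 665.10.
Rounding up gives n = 666.

666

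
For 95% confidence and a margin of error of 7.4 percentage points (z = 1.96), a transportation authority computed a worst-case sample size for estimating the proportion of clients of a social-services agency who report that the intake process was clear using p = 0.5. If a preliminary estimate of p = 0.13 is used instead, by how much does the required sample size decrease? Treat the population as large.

96

Conservative (p = 0.5): n = 1.96² × 0.25 / 0.074² ≈ 175.38 → 176.
Using p = 0.13: p(1−p) = 0.1131, so n = 1.96² × 0.1131 / 0.074² ≈ 79.34 → 80.
Reduction: 176 − 80 = 96.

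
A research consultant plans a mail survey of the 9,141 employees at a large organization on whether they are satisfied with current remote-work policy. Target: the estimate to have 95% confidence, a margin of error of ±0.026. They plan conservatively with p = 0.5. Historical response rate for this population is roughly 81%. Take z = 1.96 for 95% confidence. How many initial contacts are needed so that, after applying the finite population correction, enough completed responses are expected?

Completed interviews needed (unadjusted): n₀ = 1.96² × 0.2500 / 0.026² ≈ 1420.71 → 1421.
FPC for N = 9,141: n = 1421 / (1 + 1420/9141) = 1421 / 1.1553 ≈ 1229.94 → 1230.
At an 81% response rate, contacts needed = 1230 / 0.81 ≈ 1518.52 → 1519.

1519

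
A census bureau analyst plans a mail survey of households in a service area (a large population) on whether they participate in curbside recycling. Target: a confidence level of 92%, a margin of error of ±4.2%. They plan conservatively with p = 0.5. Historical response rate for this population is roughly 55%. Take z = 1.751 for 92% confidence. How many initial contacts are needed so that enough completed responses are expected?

791

Completed interviews needed: n₀ = 1.751² × 0.2500 / 0.042² ≈ 434.52 → 435.
At a 55% response rate, contacts needed = 435 / 0.55 ≈ 790.91 → 791.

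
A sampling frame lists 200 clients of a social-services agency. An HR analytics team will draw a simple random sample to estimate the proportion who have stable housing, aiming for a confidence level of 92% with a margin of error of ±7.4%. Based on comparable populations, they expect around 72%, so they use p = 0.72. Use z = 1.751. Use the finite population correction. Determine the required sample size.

73

Unadjusted: n₀ = 1.751² × 0.72 × 0.28 / 0.074² ≈ 112.88, so n₀ = 113.
Finite population correction with N = 200: n = n₀ / (1 + (n₀−1)/N) = 113 / (1 + 112/200) = 113 / 1.5600 ≈ 72.44.
Rounding up, n = 73.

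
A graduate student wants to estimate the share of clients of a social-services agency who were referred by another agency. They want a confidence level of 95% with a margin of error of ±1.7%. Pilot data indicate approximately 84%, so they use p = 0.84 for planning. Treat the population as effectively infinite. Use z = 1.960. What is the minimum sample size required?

With p = 0.84, p(1−p) = 0.1344.
n = z²·p(1−p)/E² = 1.960² × 0.1344 / 0.017² = 3.8416 × 0.1344 / 0.000289 ≈ 1786.54.
Rounding up gives n = 1787.

1787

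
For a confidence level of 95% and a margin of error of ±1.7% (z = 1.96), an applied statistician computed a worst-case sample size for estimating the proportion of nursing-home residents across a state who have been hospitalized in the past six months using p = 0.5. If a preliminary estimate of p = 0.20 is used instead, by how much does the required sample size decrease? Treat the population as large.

1197

Conservative (p = 0.5): n = 1.96² × 0.25 / 0.017² ≈ 3323.18 → 3324.
Using p = 0.20: p(1−p) = 0.1600, so n = 1.96² × 0.1600 / 0.017² ≈ 2126.84 → 2127.
Reduction: 3324 − 2127 = 1197.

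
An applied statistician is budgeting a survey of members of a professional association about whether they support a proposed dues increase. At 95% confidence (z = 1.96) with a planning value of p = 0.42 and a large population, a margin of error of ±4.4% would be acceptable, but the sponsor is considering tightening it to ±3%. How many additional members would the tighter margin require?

556

At ±4.4%: n = 1.96² × 0.2436 / 0.044² ≈ 483.37 → 484.
At ±3%: n = 1.96² × 0.2436 / 0.030² ≈ 1039.79 → 1040.
Additional respondents: 1040 − 484 = 556.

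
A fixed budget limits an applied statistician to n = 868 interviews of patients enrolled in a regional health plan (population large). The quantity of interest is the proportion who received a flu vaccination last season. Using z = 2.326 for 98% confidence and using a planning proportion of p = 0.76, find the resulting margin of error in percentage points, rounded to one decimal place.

SE(p̂) = √[p(1−p)/n] = √[0.1824/868] = 0.01450.
E = z × SE = 2.326 × 0.01450 = 0.03372, or 3.4 percentage points.

3.4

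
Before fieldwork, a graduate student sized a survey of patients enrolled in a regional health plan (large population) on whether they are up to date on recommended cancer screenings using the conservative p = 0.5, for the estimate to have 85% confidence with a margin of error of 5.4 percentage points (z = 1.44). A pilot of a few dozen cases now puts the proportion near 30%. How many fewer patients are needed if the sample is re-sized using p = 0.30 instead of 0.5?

28

Conservative (p = 0.5): n = 1.44² × 0.25 / 0.054² ≈ 177.78 → 178.
Using p = 0.30: p(1−p) = 0.2100, so n = 1.44² × 0.2100 / 0.054² ≈ 149.33 → 150.
Reduction: 178 − 150 = 28.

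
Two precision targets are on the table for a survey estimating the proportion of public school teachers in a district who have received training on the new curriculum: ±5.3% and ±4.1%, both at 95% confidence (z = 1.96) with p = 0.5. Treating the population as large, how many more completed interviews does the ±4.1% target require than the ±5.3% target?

230

At ±5.3%: n = 1.96² × 0.2500 / 0.053² ≈ 341.90 → 342.
At ±4.1%: n = 1.96² × 0.2500 / 0.041² ≈ 571.33 → 572.
Additional respondents: 572 − 342 = 230.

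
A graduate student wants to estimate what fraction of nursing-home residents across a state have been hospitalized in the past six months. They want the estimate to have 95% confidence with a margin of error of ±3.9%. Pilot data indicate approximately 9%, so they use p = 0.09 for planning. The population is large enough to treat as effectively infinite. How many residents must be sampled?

For 95% confidence, z = 1.96.
With p = 0.09, p(1−p) = 0.0819.
n = z²·p(1−p)/E² = 1.96² × 0.0819 / 0.039² = 3.8416 × 0.0819 / 0.001521 ≈ 206.86.
Rounding up gives n = 207.

207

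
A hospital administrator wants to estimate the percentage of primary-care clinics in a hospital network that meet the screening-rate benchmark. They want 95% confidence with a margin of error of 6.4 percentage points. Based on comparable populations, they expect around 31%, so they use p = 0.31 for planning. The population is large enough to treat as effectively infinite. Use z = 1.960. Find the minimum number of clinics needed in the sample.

With p = 0.31, p(1−p) = 0.2139.
n = z²·p(1−p)/E² = 1.960² × 0.2139 / 0.064² = 3.8416 × 0.2139 / 0.004096 ≈ 200.61.
Rounding up gives n = 201.

201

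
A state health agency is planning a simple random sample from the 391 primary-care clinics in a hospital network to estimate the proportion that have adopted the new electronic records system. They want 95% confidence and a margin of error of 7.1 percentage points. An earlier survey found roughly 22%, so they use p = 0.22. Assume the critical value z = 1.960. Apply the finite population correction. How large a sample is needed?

Unadjusted: n₀ = 1.960² × 0.22 × 0.78 / 0.071² ≈ 130.77, so n₀ = 131.
Finite population correction with N = 391: n = n₀ / (1 + (n₀−1)/N) = 131 / (1 + 130/391) = 131 / 1.3325 ≈ 98.31.
Rounding up, n = 99.

99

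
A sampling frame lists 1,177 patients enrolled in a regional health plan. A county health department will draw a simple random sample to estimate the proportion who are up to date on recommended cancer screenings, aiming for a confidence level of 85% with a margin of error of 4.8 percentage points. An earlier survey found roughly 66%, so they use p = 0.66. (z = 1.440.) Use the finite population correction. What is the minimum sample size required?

173

Unadjusted: n₀ = 1.440² × 0.66 × 0.34 / 0.048² ≈ 201.96, so n₀ = 202.
Finite population correction with N = 1,177: n = n₀ / (1 + (n₀−1)/N) = 202 / (1 + 201/1177) = 202 / 1.1708 ≈ 172.54.
Rounding up, n = 173.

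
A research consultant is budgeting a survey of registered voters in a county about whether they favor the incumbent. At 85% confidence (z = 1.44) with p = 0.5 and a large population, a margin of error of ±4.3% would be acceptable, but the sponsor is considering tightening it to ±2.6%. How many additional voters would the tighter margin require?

486

At ±4.3%: n = 1.44² × 0.2500 / 0.043² ≈ 280.37 → 281.
At ±2.6%: n = 1.44² × 0.2500 / 0.026² ≈ 766.86 → 767.
Additional respondents: 767 − 281 = 486.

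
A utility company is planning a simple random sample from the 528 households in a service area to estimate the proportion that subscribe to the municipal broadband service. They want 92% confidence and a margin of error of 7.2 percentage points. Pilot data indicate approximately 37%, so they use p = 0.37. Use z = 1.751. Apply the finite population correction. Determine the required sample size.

Unadjusted: n₀ = 1.751² × 0.37 × 0.63 / 0.072² ≈ 137.86, so n₀ = 138.
Finite population correction with N = 528: n = n₀ / (1 + (n₀−1)/N) = 138 / (1 + 137/528) = 138 / 1.2595 ≈ 109.57.
Rounding up, n = 110.

110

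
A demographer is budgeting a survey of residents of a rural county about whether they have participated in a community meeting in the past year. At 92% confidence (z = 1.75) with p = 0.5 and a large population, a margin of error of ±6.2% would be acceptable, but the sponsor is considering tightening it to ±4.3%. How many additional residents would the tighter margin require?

At ±6.2%: n = 1.75² × 0.2500 / 0.062² ≈ 199.17 → 200.
At ±4.3%: n = 1.75² × 0.2500 / 0.043² ≈ 414.08 → 415.
Additional respondents: 415 − 200 = 215.

215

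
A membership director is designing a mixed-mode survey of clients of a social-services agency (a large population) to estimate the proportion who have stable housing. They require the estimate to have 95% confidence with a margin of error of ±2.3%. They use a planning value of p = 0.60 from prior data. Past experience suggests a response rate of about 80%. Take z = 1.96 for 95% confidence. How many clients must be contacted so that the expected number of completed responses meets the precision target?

2179

Completed interviews needed: n₀ = 1.96² × 0.2400 / 0.023² ≈ 1742.88 → 1743.
At an 80% response rate, contacts needed = 1743 / 0.80 ≈ 2178.75 → 2179.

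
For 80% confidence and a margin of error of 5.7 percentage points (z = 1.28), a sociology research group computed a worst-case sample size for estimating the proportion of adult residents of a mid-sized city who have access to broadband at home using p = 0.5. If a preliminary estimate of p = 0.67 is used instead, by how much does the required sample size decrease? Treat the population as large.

Conservative (p = 0.5): n = 1.28² × 0.25 / 0.057² ≈ 126.07 → 127.
Using p = 0.67: p(1−p) = 0.2211, so n = 1.28² × 0.2211 / 0.057² ≈ 111.50 → 112.
Reduction: 127 − 112 = 15.

15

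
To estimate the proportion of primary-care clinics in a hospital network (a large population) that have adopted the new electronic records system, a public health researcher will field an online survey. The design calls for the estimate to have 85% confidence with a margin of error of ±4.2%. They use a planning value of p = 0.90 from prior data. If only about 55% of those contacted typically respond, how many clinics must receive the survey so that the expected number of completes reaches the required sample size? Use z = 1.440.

Completed interviews needed: n₀ = 1.440² × 0.0900 / 0.042² ≈ 105.80 → 106.
At a 55% response rate, contacts needed = 106 / 0.55 ≈ 192.73 → 193.

193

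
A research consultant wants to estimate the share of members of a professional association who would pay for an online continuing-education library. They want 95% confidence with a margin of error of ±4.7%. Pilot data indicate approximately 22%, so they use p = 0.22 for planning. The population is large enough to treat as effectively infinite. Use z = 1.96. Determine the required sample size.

299

With p = 0.22, p(1−p) = 0.1716.
n = z²·p(1−p)/E² = 1.96² × 0.1716 / 0.047² = 3.8416 × 0.1716 / 0.002209 ≈ 298.42.
Rounding up gives n = 299.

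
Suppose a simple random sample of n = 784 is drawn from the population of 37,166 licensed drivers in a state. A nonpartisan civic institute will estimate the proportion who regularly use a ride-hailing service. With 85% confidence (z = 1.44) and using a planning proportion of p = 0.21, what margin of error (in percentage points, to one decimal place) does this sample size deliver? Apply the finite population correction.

2.1

Finite-population factor: (N−n)/(N−1) = (37166−784)/(37166−1) = 0.9789.
SE(p̂) = √[p(1−p)/n · (N−n)/(N−1)] = √[0.1659/784 × 0.9789] = 0.01439.
E = z × SE = 1.44 × 0.01439 = 0.02073 ≈ 2.1 percentage points.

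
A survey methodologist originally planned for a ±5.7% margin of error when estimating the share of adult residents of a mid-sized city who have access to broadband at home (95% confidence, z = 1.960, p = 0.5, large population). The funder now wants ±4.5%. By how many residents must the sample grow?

179

At ±5.7%: n = 1.960² × 0.2500 / 0.057² ≈ 295.60 → 296.
At ±4.5%: n = 1.960² × 0.2500 / 0.045² ≈ 474.27 → 475.
Additional respondents: 475 − 296 = 179.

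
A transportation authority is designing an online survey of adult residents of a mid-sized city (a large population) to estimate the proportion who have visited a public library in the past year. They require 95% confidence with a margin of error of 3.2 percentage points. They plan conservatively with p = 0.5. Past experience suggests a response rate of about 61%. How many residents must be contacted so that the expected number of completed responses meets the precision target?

1538

For 95% confidence, z = 1.96.
Completed interviews needed: n₀ = 1.96² × 0.2500 / 0.032² ≈ 937.89 → 938.
At a 61% response rate, contacts needed = 938 / 0.61 ≈ 1537.70 → 1538.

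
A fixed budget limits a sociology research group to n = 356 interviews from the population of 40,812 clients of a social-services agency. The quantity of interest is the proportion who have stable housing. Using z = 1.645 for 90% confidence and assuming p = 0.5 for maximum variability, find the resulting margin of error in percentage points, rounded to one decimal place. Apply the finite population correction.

Finite-population factor: (N−n)/(N−1) = (40812−356)/(40812−1) = 0.9913.
SE(p̂) = √[p(1−p)/n · (N−n)/(N−1)] = √[0.2500/356 × 0.9913] = 0.02638.
E = z × SE = 1.645 × 0.02638 = 0.04340 ≈ 4.3 percentage points.

4.3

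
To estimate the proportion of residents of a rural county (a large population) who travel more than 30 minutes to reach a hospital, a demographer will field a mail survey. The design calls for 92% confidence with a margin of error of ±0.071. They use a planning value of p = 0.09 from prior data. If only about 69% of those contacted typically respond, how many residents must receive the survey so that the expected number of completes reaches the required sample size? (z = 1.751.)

Completed interviews needed: n₀ = 1.751² × 0.0819 / 0.071² ≈ 49.81 → 50.
At a 69% response rate, contacts needed = 50 / 0.69 ≈ 72.46 → 73.

73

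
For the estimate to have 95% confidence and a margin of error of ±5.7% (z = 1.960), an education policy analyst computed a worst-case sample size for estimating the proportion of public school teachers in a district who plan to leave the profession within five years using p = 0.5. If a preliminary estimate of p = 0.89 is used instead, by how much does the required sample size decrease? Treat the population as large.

Conservative (p = 0.5): n = 1.960² × 0.25 / 0.057² ≈ 295.60 → 296.
Using p = 0.89: p(1−p) = 0.0979, so n = 1.960² × 0.0979 / 0.057² ≈ 115.76 → 116.
Reduction: 296 − 116 = 180.

180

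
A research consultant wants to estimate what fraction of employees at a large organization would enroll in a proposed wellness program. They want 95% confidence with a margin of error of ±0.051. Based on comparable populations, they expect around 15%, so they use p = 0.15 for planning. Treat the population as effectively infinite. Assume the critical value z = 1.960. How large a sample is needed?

189

With p = 0.15, p(1−p) = 0.1275.
n = z²·p(1−p)/E² = 1.960² × 0.1275 / 0.051² = 3.8416 × 0.1275 / 0.002601 ≈ 188.31.
Rounding up gives n = 189.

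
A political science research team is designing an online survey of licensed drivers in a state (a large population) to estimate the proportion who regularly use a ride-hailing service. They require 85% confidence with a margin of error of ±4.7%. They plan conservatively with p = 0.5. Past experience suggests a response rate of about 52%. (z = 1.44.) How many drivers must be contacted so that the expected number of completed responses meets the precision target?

Completed interviews needed: n₀ = 1.44² × 0.2500 / 0.047² ≈ 234.68 → 235.
At a 52% response rate, contacts needed = 235 / 0.52 ≈ 451.92 → 452.

452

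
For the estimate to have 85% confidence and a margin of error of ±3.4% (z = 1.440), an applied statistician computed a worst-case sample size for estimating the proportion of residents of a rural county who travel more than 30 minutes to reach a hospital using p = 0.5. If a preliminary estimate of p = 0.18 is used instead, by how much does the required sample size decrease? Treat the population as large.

Conservative (p = 0.5): n = 1.440² × 0.25 / 0.034² ≈ 448.44 → 449.
Using p = 0.18: p(1−p) = 0.1476, so n = 1.440² × 0.1476 / 0.034² ≈ 264.76 → 265.
Reduction: 449 − 265 = 184.

184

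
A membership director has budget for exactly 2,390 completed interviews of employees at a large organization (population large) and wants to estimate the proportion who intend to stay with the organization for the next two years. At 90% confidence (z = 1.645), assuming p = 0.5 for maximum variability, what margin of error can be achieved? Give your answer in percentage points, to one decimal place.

1.7

SE(p̂) = √[p(1−p)/n] = √[0.2500/2390] = 0.01023.
E = z × SE = 1.645 × 0.01023 = 0.01682, or 1.7 percentage points.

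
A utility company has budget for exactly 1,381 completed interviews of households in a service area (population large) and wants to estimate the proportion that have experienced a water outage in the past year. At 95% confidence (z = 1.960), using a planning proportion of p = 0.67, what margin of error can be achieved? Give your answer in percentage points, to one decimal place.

SE(p̂) = √[p(1−p)/n] = √[0.2211/1381] = 0.01265.
E = z × SE = 1.960 × 0.01265 = 0.02480, or 2.5 percentage points.

2.5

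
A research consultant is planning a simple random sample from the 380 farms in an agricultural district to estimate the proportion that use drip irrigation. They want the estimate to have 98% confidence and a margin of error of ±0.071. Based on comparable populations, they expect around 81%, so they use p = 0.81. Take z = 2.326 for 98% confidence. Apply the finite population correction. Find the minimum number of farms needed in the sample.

Unadjusted: n₀ = 2.326² × 0.81 × 0.19 / 0.071² ≈ 165.17, so n₀ = 166.
Finite population correction with N = 380: n = n₀ / (1 + (n₀−1)/N) = 166 / (1 + 165/380) = 166 / 1.4342 ≈ 115.74.
Rounding up, n = 116.

116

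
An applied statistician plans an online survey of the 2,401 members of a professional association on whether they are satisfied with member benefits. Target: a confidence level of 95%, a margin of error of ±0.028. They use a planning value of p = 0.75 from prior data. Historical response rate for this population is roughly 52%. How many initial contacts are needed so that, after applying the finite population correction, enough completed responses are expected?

1279

For 95% confidence, z = 1.960.
Completed interviews needed (unadjusted): n₀ = 1.960² × 0.1875 / 0.028² ≈ 918.75 → 919.
FPC for N = 2,401: n = 919 / (1 + 918/2401) = 919 / 1.3823 ≈ 664.81 → 665.
At a 52% response rate, contacts needed = 665 / 0.52 ≈ 1278.85 → 1279.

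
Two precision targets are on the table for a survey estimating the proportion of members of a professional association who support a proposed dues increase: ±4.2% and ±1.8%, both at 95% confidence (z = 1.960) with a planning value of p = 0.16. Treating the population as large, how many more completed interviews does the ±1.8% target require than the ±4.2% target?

At ±4.2%: n = 1.960² × 0.1344 / 0.042² ≈ 292.69 → 293.
At ±1.8%: n = 1.960² × 0.1344 / 0.018² ≈ 1593.55 → 1594.
Additional respondents: 1594 − 293 = 1301.

1301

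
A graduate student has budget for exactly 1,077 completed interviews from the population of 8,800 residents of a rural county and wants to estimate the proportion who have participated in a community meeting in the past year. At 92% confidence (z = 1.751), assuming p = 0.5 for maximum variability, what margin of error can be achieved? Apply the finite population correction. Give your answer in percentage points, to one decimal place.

2.5

Finite-population factor: (N−n)/(N−1) = (8800−1077)/(8800−1) = 0.8777.
SE(p̂) = √[p(1−p)/n · (N−n)/(N−1)] = √[0.2500/1077 × 0.8777] = 0.01427.
E = z × SE = 1.751 × 0.01427 = 0.02499 ≈ 2.5 percentage points.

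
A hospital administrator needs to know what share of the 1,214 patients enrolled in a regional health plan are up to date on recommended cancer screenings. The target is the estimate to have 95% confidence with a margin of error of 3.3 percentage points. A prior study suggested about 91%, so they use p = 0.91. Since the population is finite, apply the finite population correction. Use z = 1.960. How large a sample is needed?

234

Unadjusted: n₀ = 1.960² × 0.91 × 0.09 / 0.033² ≈ 288.91, so n₀ = 289.
Finite population correction with N = 1,214: n = n₀ / (1 + (n₀−1)/N) = 289 / (1 + 288/1214) = 289 / 1.2372 ≈ 233.59.
Rounding up, n = 234.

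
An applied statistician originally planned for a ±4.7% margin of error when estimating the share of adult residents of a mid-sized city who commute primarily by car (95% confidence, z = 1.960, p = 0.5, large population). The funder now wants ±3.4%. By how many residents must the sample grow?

At ±4.7%: n = 1.960² × 0.2500 / 0.047² ≈ 434.77 → 435.
At ±3.4%: n = 1.960² × 0.2500 / 0.034² ≈ 830.80 → 831.
Additional respondents: 831 − 435 = 396.

396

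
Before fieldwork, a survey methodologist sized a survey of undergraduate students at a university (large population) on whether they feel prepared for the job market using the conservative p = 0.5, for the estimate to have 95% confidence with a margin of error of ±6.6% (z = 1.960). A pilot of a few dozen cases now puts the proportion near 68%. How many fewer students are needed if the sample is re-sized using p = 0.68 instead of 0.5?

Conservative (p = 0.5): n = 1.960² × 0.25 / 0.066² ≈ 220.48 → 221.
Using p = 0.68: p(1−p) = 0.2176, so n = 1.960² × 0.2176 / 0.066² ≈ 191.90 → 192.
Reduction: 221 − 192 = 29.

29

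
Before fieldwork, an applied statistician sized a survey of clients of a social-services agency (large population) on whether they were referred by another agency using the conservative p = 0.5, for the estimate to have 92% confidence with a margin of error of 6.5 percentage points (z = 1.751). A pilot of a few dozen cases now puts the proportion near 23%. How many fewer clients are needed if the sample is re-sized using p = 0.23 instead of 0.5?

53

Conservative (p = 0.5): n = 1.751² × 0.25 / 0.065² ≈ 181.42 → 182.
Using p = 0.23: p(1−p) = 0.1771, so n = 1.751² × 0.1771 / 0.065² ≈ 128.52 → 129.
Reduction: 182 − 129 = 53.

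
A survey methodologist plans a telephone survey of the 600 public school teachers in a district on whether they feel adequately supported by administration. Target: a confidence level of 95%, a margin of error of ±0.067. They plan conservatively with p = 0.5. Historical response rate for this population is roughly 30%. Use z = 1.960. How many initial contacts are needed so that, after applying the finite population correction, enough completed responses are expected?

527

Completed interviews needed (unadjusted): n₀ = 1.960² × 0.2500 / 0.067² ≈ 213.95 → 214.
FPC for N = 600: n = 214 / (1 + 213/600) = 214 / 1.3550 ≈ 157.93 → 158.
At a 30% response rate, contacts needed = 158 / 0.30 ≈ 526.67 → 527.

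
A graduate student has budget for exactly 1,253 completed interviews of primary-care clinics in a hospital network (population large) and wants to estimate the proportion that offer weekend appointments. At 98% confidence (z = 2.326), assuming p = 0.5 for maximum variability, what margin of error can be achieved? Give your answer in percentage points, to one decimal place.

SE(p̂) = √[p(1−p)/n] = √[0.2500/1253] = 0.01413.
E = z × SE = 2.326 × 0.01413 = 0.03286, or 3.3 percentage points.

3.3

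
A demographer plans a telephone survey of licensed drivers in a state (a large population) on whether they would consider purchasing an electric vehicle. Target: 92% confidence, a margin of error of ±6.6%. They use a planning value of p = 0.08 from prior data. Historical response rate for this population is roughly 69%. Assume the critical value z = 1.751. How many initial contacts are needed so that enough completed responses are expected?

Completed interviews needed: n₀ = 1.751² × 0.0736 / 0.066² ≈ 51.80 → 52.
At a 69% response rate, contacts needed = 52 / 0.69 ≈ 75.36 → 76.

76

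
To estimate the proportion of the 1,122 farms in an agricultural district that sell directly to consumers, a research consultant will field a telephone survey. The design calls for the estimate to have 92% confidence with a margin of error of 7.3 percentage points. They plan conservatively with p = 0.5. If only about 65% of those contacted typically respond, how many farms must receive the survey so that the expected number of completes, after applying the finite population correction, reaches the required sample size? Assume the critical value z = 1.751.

Completed interviews needed (unadjusted): n₀ = 1.751² × 0.2500 / 0.073² ≈ 143.84 → 144.
FPC for N = 1,122: n = 144 / (1 + 143/1122) = 144 / 1.1275 ≈ 127.72 → 128.
At a 65% response rate, contacts needed = 128 / 0.65 ≈ 196.92 → 197.

197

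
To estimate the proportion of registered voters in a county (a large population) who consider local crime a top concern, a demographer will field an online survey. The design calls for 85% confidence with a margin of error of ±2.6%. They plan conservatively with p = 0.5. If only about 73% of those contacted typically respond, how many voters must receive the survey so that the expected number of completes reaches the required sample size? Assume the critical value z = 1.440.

1051

Completed interviews needed: n₀ = 1.440² × 0.2500 / 0.026² ≈ 766.86 → 767.
At a 73% response rate, contacts needed = 767 / 0.73 ≈ 1050.68 → 1051.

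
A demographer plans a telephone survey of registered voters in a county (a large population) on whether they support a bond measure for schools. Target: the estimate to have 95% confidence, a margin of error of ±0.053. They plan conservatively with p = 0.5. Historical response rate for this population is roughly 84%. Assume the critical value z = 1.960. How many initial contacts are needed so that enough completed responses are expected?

Completed interviews needed: n₀ = 1.960² × 0.2500 / 0.053² ≈ 341.90 → 342.
At an 84% response rate, contacts needed = 342 / 0.84 ≈ 407.14 → 408.

408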